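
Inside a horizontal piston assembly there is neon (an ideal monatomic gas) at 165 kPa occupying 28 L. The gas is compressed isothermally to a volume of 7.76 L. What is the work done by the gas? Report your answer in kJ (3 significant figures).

W ≈ -5.93 kJ

Isothermal: W = nRT ln(V₂/V₁) = P₁V₁ ln(V₂/V₁).
P₁V₁ = (165 kPa)(28 L) = 4620 J.
W = 4620 × ln(7.76/28) = 4620 × -1.283
W_by_gas = -5928 J.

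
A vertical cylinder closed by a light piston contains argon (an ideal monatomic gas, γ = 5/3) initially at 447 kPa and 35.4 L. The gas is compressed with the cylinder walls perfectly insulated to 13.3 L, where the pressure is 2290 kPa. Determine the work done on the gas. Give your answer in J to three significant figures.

W ≈ 21900 J

Adiabatic: W = (P₁V₁ − P₂V₂)/(γ − 1) with γ = 5/3.
P₁V₁ = 15824 J, P₂V₂ = 30457 J.
W = (15824 − 30457) / 0.6667 = -21950 J.
Work on gas = −W_by = 21950 J.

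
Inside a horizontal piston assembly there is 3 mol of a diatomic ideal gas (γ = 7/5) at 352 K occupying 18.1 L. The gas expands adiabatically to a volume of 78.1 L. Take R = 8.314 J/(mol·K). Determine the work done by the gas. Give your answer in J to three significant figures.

Adiabatic: TV^(γ−1) = const with γ = 7/5.
T₂ = T₁ (V₁/V₂)^(γ−1) = 352 × (18.1/78.1)^0.4 = 352 × 0.5572 = 196.1 K.
W_by = nCᵥ(T₁ − T₂) = (3)(20.79)(352 − 196.1) = 9719 J.

W ≈ 9720 J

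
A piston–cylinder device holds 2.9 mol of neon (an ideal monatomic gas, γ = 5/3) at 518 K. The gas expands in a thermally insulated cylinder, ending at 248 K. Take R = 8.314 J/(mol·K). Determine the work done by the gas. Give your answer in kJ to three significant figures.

W ≈ 9.76 kJ

Adiabatic ⇒ Q = 0, so W_by = −ΔU = nCᵥ(T₁ − T₂).
Cᵥ = 3R/2 = 12.47 J/(mol·K).
W = (2.9)(12.47)(518 − 248) = 9765 J.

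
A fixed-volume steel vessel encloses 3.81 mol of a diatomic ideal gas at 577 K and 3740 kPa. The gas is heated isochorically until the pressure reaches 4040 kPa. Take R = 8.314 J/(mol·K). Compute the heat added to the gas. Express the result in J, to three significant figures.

Q ≈ 3670 J

Constant volume ⇒ W = 0, so Q = ΔU = nCᵥΔT with Cᵥ = 5R/2 = 20.79 J/(mol·K).
At constant V, T₂/T₁ = P₂/P₁ ⇒ ΔT = T₁(P₂/P₁ − 1) = 577·(4040/3740 − 1) = 46.28 K.
ΔU = (3.81)(20.79)(46.28) = 3665 J.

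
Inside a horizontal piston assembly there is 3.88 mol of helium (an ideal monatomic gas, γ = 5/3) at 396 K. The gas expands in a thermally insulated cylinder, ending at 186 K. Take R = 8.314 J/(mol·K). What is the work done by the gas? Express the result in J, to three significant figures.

Adiabatic ⇒ Q = 0, so W_by = −ΔU = nCᵥ(T₁ − T₂).
Cᵥ = 3R/2 = 12.47 J/(mol·K).
W = (3.88)(12.47)(396 − 186) = 10161 J.

W ≈ 10200 J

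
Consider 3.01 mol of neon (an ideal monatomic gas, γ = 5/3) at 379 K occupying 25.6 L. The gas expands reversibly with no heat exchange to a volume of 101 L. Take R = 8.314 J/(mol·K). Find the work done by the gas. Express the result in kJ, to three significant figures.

W ≈ 8.53 kJ

Adiabatic: TV^(γ−1) = const with γ = 5/3.
T₂ = T₁ (V₁/V₂)^(γ−1) = 379 × (25.6/101)^0.667 = 379 × 0.4005 = 151.8 K.
W_by = nCᵥ(T₁ − T₂) = (3.01)(12.47)(379 − 151.8) = 8529 J.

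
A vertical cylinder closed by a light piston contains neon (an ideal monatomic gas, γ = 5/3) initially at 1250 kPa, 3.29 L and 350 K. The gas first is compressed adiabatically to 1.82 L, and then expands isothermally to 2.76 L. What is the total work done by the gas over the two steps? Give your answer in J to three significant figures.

Step 1 (adiabatic): W = (P₁V₁ − P₂V₂)/(γ−1) = (4112 − 6103)/0.667 = -2985 J.
After step 1: P = 3353 kPa, V = 1.82 L, T = 519.4 K.
Step 2 (isothermal): W = P₁V₁ ln(V₂/V₁) = (6103) ln(2.76/1.82) = 2541 J.
W_total = -2985 + 2541 = -444.2 J.

W_total ≈ -444 J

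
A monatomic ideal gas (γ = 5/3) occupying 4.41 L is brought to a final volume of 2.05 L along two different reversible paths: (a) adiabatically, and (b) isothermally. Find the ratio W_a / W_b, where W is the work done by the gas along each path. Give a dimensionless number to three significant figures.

W_a / W_b ≈ 1.30

Path (a) adiabatic: W = P₁V₁(1 − (V₁/V₂)^(γ−1))/(γ−1) → W_a/(P₁V₁) = -0.9997.
Path (b) isothermal: W = P₁V₁ ln(V₂/V₁) → W_b/(P₁V₁) = -0.766.
W_a / W_b = -0.9997 / -0.766 = 1.305.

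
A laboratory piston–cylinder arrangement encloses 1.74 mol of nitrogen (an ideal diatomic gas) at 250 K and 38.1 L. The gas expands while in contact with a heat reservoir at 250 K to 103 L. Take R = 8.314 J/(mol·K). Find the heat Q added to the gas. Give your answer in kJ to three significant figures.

Isothermal ⇒ ΔU = 0, so Q = W = nRT ln(V₂/V₁).
Q = (1.74)(8.314)(250) ln(103/38.1) = 3617 × 0.9945 = 3597 J.

Q ≈ 3.60 kJ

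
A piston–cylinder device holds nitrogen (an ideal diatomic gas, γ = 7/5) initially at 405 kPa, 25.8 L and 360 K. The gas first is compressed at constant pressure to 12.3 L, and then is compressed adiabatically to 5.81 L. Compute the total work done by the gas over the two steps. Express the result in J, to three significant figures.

W_total ≈ -9820 J

Step 1 (isobaric): W = PΔV = (405 kPa)(12.3 − 25.8 L) = -5468 J.
After step 1: P = 405 kPa, V = 12.3 L, T = 171.6 K.
Step 2 (adiabatic): W = (P₁V₁ − P₂V₂)/(γ−1) = (4982 − 6724)/0.4 = -4357 J.
W_total = -5468 − 4357 = -9825 J.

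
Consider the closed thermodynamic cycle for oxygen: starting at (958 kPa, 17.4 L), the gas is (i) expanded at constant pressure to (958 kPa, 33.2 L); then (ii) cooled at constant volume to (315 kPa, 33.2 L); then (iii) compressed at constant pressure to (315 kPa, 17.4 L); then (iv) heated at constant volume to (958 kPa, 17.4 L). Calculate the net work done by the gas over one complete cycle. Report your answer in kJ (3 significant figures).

W_net ≈ 10.2 kJ

Constant-volume legs do no work.
W(i) = (958)(33.2 − 17.4) = 15136 J; W(iii) = (315)(17.4 − 33.2) = -4977 J.
W_net = 15136 − 4977 = 10159 J (the clockwise enclosed area).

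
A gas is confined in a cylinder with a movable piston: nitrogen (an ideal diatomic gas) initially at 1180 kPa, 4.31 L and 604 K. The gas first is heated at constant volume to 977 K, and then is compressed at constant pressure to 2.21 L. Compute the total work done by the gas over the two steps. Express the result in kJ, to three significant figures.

Step 1 (isochoric): W = 0 (constant volume).
After step 1: P = 1909 kPa (V unchanged).
Step 2 (isobaric): W = PΔV = (1909 kPa)(2.21 − 4.31 L) = -4008 J.
W_total = 0 − 4008 = -4008 J.

W_total ≈ -4.01 kJ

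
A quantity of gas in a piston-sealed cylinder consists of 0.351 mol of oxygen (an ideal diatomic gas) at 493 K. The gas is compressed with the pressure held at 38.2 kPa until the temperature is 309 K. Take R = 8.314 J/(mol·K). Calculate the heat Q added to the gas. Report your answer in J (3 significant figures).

Q ≈ -1880 J

Isobaric: W = nRΔT = (0.351)(8.314)(-184) = -537 J.
ΔU = nCᵥΔT with Cᵥ = 5R/2: ΔU = (0.351)(20.79)(-184) = -1342 J.
Q = ΔU + W = -1342 − 537 = -1879 J.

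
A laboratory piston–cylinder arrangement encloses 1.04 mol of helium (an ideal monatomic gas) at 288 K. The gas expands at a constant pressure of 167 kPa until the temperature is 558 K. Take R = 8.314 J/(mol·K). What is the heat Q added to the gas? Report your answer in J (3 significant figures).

Isobaric: W = nRΔT = (1.04)(8.314)(270) = 2335 J.
ΔU = nCᵥΔT with Cᵥ = 3R/2: ΔU = (1.04)(12.47)(270) = 3502 J.
Q = ΔU + W = 3502 + 2335 = 5836 J.

Q ≈ 5840 J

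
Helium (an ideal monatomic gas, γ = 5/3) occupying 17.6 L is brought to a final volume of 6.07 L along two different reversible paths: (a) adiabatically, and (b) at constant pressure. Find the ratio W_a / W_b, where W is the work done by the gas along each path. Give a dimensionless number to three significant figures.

W_a / W_b ≈ 2.37

Path (a) adiabatic: W = P₁V₁(1 − (V₁/V₂)^(γ−1))/(γ−1) → W_a/(P₁V₁) = -1.55.
Path (b) isobaric: W = P₁(V₂ − V₁) → W_b/(P₁V₁) = -0.6551.
W_a / W_b = -1.55 / -0.6551 = 2.366.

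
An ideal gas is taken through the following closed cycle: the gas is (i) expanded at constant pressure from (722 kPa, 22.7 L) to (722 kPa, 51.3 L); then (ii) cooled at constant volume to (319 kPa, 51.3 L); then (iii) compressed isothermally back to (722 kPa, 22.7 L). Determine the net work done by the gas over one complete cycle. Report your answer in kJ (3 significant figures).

Leg (i): W = PΔV = (722)(51.3 − 22.7) = 20649 J.
Leg (ii): W = 0.
Leg (iii): W = PᵢVᵢ ln(V_f/Vᵢ) = (16365) ln(22.7/51.3) = -13343 J.
W_net = 20649 − 13343 = 7307 J.

W_net ≈ 7.31 kJ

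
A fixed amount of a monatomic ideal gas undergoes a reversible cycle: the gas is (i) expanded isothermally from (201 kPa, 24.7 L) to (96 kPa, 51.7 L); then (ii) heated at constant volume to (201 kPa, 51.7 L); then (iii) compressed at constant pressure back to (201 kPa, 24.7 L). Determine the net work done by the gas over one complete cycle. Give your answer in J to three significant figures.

W_net ≈ -1760 J

Leg (i): W = PᵢVᵢ ln(V_f/Vᵢ) = (4965) ln(51.7/24.7) = 3667 J.
Leg (ii): W = 0.
Leg (iii): W = PΔV = (201)(24.7 − 51.7) = -5427 J.
W_net = 3667 − 5427 = -1760 J.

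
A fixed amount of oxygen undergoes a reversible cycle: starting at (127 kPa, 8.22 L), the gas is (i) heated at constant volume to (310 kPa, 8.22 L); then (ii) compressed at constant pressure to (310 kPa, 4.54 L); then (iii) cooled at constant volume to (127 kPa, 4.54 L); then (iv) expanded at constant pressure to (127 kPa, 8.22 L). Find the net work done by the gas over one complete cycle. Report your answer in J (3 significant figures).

W_net ≈ -673 J

Constant-volume legs do no work.
W(ii) = (310)(4.54 − 8.22) = -1141 J; W(iv) = (127)(8.22 − 4.54) = 467.4 J.
W_net = -1141 + 467.4 = -673.4 J (the counter-clockwise enclosed area).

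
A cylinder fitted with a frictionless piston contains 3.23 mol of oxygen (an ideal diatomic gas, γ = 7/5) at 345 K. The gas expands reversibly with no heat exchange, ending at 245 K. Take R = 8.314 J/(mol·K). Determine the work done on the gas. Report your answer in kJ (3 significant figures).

Adiabatic ⇒ Q = 0, so W_by = −ΔU = nCᵥ(T₁ − T₂).
Cᵥ = 5R/2 = 20.79 J/(mol·K).
W = (3.23)(20.79)(345 − 245) = 6714 J.
Work on gas = −W_by = -6714 J.

W ≈ -6.71 kJ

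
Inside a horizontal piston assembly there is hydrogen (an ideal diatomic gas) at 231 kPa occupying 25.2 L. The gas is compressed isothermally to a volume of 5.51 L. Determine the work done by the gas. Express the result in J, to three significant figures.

Isothermal: W = nRT ln(V₂/V₁) = P₁V₁ ln(V₂/V₁).
P₁V₁ = (231 kPa)(25.2 L) = 5821 J.
W = 5821 × ln(5.51/25.2) = 5821 × -1.52
W_by_gas = -8850 J.

W ≈ -8850 J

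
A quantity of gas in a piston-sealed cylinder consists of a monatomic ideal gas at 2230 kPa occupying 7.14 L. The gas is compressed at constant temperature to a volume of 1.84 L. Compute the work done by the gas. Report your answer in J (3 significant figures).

Isothermal: W = nRT ln(V₂/V₁) = P₁V₁ ln(V₂/V₁).
P₁V₁ = (2230 kPa)(7.14 L) = 15922 J.
W = 15922 × ln(1.84/7.14) = 15922 × -1.356
W_by_gas = -21590 J.

W ≈ -21600 J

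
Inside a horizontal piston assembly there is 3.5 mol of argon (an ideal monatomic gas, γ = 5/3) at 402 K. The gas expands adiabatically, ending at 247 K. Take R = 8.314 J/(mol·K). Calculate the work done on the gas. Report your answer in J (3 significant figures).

Adiabatic ⇒ Q = 0, so W_by = −ΔU = nCᵥ(T₁ − T₂).
Cᵥ = 3R/2 = 12.47 J/(mol·K).
W = (3.5)(12.47)(402 − 247) = 6766 J.
Work on gas = −W_by = -6766 J.

W ≈ -6770 J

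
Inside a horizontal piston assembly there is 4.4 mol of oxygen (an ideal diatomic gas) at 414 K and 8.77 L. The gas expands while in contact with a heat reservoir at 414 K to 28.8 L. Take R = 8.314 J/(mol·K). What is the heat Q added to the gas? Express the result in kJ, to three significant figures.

Q ≈ 18.0 kJ

Isothermal ⇒ ΔU = 0, so Q = W = nRT ln(V₂/V₁).
Q = (4.4)(8.314)(414) ln(28.8/8.77) = 15145 × 1.189 = 18008 J.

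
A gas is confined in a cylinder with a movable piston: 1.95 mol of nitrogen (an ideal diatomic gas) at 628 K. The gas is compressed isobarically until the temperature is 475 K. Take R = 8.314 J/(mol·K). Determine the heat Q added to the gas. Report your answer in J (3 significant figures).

Q ≈ -8680 J

Isobaric: W = nRΔT = (1.95)(8.314)(-153) = -2480 J.
ΔU = nCᵥΔT with Cᵥ = 5R/2: ΔU = (1.95)(20.79)(-153) = -6201 J.
Q = ΔU + W = -6201 − 2480 = -8682 J.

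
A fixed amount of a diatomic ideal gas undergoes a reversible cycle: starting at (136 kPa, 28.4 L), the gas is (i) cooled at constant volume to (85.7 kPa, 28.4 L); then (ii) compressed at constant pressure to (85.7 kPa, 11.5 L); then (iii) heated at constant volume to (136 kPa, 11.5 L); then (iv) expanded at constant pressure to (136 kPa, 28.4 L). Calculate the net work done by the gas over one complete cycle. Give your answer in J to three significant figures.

W_net ≈ 850 J

Constant-volume legs do no work.
W(ii) = (85.7)(11.5 − 28.4) = -1448 J; W(iv) = (136)(28.4 − 11.5) = 2298 J.
W_net = -1448 + 2298 = 850.1 J (the clockwise enclosed area).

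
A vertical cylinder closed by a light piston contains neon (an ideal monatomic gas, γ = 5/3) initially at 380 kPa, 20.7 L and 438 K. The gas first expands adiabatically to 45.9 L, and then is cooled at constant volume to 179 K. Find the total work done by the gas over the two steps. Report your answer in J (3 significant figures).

Step 1 (adiabatic): W = (P₁V₁ − P₂V₂)/(γ−1) = (7866 − 4626)/0.667 = 4860 J.
Step 2 (isochoric): W = 0 (constant volume).
W_total = 4860 + 0 = 4860 J.

W_total ≈ 4860 J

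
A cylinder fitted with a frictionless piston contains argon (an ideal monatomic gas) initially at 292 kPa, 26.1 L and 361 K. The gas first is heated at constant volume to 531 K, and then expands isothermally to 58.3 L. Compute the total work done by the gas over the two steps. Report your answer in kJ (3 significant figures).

W_total ≈ 9.01 kJ

Step 1 (isochoric): W = 0 (constant volume).
After step 1: P = 429.5 kPa (V unchanged).
Step 2 (isothermal): W = P₁V₁ ln(V₂/V₁) = (11210) ln(58.3/26.1) = 9009 J.
W_total = 0 + 9009 = 9009 J.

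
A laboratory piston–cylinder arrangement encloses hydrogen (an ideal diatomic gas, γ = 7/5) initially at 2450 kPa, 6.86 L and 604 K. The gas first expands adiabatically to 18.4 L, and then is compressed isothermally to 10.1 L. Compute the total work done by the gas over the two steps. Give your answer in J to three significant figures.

Step 1 (adiabatic): W = (P₁V₁ − P₂V₂)/(γ−1) = (16807 − 11326)/0.4 = 13701 J.
After step 1: P = 615.6 kPa, V = 18.4 L, T = 407 K.
Step 2 (isothermal): W = P₁V₁ ln(V₂/V₁) = (11326) ln(10.1/18.4) = -6794 J.
W_total = 13701 − 6794 = 6908 J.

W_total ≈ 6910 J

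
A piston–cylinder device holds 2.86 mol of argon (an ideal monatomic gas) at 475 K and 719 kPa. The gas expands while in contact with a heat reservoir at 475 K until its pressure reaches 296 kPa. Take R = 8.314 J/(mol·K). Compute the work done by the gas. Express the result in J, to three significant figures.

Isothermal process: W = nRT ln(V₂/V₁) = nRT ln(P₁/P₂).
W = (2.86)(8.314)(475) × ln(719/296)
  = 11295 × ln(2.429) = 11295 × 0.8875
W_by_gas = 10024 J.

W ≈ 10000 J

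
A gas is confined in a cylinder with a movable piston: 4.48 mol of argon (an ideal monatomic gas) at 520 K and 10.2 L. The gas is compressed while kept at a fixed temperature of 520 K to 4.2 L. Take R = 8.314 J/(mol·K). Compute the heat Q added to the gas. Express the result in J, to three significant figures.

Isothermal ⇒ ΔU = 0, so Q = W = nRT ln(V₂/V₁).
Q = (4.48)(8.314)(520) ln(4.2/10.2) = 19368 × -0.8873 = -17186 J.

Q ≈ -17200 J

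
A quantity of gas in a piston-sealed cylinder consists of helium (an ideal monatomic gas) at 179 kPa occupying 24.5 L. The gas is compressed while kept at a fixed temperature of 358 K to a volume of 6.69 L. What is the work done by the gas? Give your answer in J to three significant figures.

W ≈ -5690 J

Isothermal: W = nRT ln(V₂/V₁) = P₁V₁ ln(V₂/V₁).
P₁V₁ = (179 kPa)(24.5 L) = 4386 J.
W = 4386 × ln(6.69/24.5) = 4386 × -1.298
W_by_gas = -5693 J.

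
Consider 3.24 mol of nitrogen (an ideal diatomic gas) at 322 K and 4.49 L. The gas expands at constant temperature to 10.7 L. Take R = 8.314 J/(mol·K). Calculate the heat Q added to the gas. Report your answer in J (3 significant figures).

Isothermal ⇒ ΔU = 0, so Q = W = nRT ln(V₂/V₁).
Q = (3.24)(8.314)(322) ln(10.7/4.49) = 8674 × 0.8684 = 7532 J.

Q ≈ 7530 J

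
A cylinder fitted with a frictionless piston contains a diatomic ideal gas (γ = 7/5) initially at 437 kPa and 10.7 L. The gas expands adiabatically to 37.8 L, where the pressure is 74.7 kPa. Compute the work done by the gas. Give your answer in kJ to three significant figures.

Adiabatic: W = (P₁V₁ − P₂V₂)/(γ − 1) with γ = 7/5.
P₁V₁ = 4676 J, P₂V₂ = 2824 J.
W = (4676 − 2824) / 0.4 = 4631 J.

W ≈ 4.63 kJ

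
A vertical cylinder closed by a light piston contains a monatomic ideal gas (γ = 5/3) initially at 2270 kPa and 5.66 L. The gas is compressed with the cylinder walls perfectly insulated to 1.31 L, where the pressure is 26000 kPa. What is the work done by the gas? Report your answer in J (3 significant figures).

W ≈ -31800 J

Adiabatic: W = (P₁V₁ − P₂V₂)/(γ − 1) with γ = 5/3.
P₁V₁ = 12848 J, P₂V₂ = 34060 J.
W = (12848 − 34060) / 0.6667 = -31818 J.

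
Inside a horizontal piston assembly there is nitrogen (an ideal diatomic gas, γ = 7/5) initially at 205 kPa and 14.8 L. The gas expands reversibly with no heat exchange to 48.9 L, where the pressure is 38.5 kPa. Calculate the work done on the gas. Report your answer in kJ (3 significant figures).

W ≈ -2.88 kJ

Adiabatic: W = (P₁V₁ − P₂V₂)/(γ − 1) with γ = 7/5.
P₁V₁ = 3034 J, P₂V₂ = 1883 J.
W = (3034 − 1883) / 0.4 = 2878 J.
Work on gas = −W_by = -2878 J.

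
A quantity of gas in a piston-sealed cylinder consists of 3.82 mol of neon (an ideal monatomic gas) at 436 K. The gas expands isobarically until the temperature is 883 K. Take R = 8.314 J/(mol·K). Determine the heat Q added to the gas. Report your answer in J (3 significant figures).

Isobaric: W = nRΔT = (3.82)(8.314)(447) = 14196 J.
ΔU = nCᵥΔT with Cᵥ = 3R/2: ΔU = (3.82)(12.47)(447) = 21295 J.
Q = ΔU + W = 21295 + 14196 = 35491 J.

Q ≈ 35500 J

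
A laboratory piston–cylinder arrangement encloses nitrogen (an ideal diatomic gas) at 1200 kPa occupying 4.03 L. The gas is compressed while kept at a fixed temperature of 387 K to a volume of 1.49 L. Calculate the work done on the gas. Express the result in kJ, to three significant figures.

W ≈ 4.81 kJ

Isothermal: W = nRT ln(V₂/V₁) = P₁V₁ ln(V₂/V₁).
P₁V₁ = (1200 kPa)(4.03 L) = 4836 J.
W = 4836 × ln(1.49/4.03) = 4836 × -0.995
W_by_gas = -4812 J; work on gas = −W_by = 4812 J.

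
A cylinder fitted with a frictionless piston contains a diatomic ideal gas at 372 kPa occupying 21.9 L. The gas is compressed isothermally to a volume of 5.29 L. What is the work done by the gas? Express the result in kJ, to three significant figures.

Isothermal: W = nRT ln(V₂/V₁) = P₁V₁ ln(V₂/V₁).
P₁V₁ = (372 kPa)(21.9 L) = 8147 J.
W = 8147 × ln(5.29/21.9) = 8147 × -1.421
W_by_gas = -11574 J.

W ≈ -11.6 kJ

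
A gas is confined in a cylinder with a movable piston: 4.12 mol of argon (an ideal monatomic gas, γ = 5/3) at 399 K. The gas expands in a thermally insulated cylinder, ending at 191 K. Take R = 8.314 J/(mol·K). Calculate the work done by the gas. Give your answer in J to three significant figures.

W ≈ 10700 J

Adiabatic ⇒ Q = 0, so W_by = −ΔU = nCᵥ(T₁ − T₂).
Cᵥ = 3R/2 = 12.47 J/(mol·K).
W = (4.12)(12.47)(399 − 191) = 10687 J.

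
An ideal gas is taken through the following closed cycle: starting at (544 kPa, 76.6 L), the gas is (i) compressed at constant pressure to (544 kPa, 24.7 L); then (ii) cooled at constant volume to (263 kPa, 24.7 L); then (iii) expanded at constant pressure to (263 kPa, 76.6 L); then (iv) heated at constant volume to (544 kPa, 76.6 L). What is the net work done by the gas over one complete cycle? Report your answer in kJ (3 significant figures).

Constant-volume legs do no work.
W(i) = (544)(24.7 − 76.6) = -28234 J; W(iii) = (263)(76.6 − 24.7) = 13650 J.
W_net = -28234 + 13650 = -14584 J (the counter-clockwise enclosed area).

W_net ≈ -14.6 kJ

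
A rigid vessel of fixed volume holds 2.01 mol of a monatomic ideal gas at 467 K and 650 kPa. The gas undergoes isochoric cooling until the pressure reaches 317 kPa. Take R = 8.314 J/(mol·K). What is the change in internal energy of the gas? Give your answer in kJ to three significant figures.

ΔU ≈ -6.00 kJ

Constant volume ⇒ W = 0, so Q = ΔU = nCᵥΔT with Cᵥ = 3R/2 = 12.47 J/(mol·K).
At constant V, T₂/T₁ = P₂/P₁ ⇒ ΔT = T₁(P₂/P₁ − 1) = 467·(317/650 − 1) = -239.2 K.
ΔU = (2.01)(12.47)(-239.2) = -5997 J.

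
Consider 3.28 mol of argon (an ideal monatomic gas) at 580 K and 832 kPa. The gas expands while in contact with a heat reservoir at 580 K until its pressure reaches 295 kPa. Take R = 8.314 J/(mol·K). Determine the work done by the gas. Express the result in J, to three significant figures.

Isothermal process: W = nRT ln(V₂/V₁) = nRT ln(P₁/P₂).
W = (3.28)(8.314)(580) × ln(832/295)
  = 15817 × ln(2.82) = 15817 × 1.037
W_by_gas = 16400 J.

W ≈ 16400 J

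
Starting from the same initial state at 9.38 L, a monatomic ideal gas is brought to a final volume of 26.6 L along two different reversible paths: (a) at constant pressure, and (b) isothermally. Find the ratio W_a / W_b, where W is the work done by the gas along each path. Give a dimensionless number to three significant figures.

Path (a) isobaric: W = P₁(V₂ − V₁) → W_a/(P₁V₁) = 1.836.
Path (b) isothermal: W = P₁V₁ ln(V₂/V₁) → W_b/(P₁V₁) = 1.042.
W_a / W_b = 1.836 / 1.042 = 1.761.

W_a / W_b ≈ 1.76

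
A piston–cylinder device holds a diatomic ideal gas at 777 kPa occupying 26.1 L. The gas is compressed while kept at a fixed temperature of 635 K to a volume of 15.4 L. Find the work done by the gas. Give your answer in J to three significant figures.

W ≈ -10700 J

Isothermal: W = nRT ln(V₂/V₁) = P₁V₁ ln(V₂/V₁).
P₁V₁ = (777 kPa)(26.1 L) = 20280 J.
W = 20280 × ln(15.4/26.1) = 20280 × -0.5276
W_by_gas = -10699 J.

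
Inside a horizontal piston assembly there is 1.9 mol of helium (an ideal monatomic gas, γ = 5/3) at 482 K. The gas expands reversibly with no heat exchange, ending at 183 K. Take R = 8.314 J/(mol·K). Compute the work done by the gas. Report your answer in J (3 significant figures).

Adiabatic ⇒ Q = 0, so W_by = −ΔU = nCᵥ(T₁ − T₂).
Cᵥ = 3R/2 = 12.47 J/(mol·K).
W = (1.9)(12.47)(482 − 183) = 7085 J.

W ≈ 7080 J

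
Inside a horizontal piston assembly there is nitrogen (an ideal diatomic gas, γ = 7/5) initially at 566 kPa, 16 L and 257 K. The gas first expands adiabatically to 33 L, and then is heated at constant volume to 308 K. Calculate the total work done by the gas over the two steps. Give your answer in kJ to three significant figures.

Step 1 (adiabatic): W = (P₁V₁ − P₂V₂)/(γ−1) = (9056 − 6779)/0.4 = 5692 J.
Step 2 (isochoric): W = 0 (constant volume).
W_total = 5692 + 0 = 5692 J.

W_total ≈ 5.69 kJ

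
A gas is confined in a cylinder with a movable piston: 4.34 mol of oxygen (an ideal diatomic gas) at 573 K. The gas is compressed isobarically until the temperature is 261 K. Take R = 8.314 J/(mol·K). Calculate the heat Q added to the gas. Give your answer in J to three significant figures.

Isobaric: W = nRΔT = (4.34)(8.314)(-312) = -11258 J.
ΔU = nCᵥΔT with Cᵥ = 5R/2: ΔU = (4.34)(20.79)(-312) = -28145 J.
Q = ΔU + W = -28145 − 11258 = -39402 J.

Q ≈ -39400 J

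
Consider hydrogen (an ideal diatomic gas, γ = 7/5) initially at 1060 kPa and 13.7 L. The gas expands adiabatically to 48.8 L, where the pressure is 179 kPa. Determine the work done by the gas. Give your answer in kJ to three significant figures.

Adiabatic: W = (P₁V₁ − P₂V₂)/(γ − 1) with γ = 7/5.
P₁V₁ = 14522 J, P₂V₂ = 8735 J.
W = (14522 − 8735) / 0.4 = 14467 J.

W ≈ 14.5 kJ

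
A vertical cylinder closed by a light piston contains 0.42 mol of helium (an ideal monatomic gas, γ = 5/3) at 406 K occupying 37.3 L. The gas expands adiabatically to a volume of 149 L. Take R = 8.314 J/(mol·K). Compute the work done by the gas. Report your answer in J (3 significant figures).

W ≈ 1280 J

Adiabatic: TV^(γ−1) = const with γ = 5/3.
T₂ = T₁ (V₁/V₂)^(γ−1) = 406 × (37.3/149)^0.667 = 406 × 0.3972 = 161.3 K.
W_by = nCᵥ(T₁ − T₂) = (0.42)(12.47)(406 − 161.3) = 1282 J.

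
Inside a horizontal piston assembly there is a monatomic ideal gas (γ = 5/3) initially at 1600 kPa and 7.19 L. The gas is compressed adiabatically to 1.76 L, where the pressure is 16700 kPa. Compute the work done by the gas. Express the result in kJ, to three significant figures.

Adiabatic: W = (P₁V₁ − P₂V₂)/(γ − 1) with γ = 5/3.
P₁V₁ = 11504 J, P₂V₂ = 29392 J.
W = (11504 − 29392) / 0.6667 = -26832 J.

W ≈ -26.8 kJ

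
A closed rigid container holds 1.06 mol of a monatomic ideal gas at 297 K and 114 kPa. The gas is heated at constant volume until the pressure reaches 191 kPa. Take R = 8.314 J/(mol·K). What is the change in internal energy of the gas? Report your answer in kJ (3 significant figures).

Constant volume ⇒ W = 0, so Q = ΔU = nCᵥΔT with Cᵥ = 3R/2 = 12.47 J/(mol·K).
At constant V, T₂/T₁ = P₂/P₁ ⇒ ΔT = T₁(P₂/P₁ − 1) = 297·(191/114 − 1) = 200.6 K.
ΔU = (1.06)(12.47)(200.6) = 2652 J.

ΔU ≈ 2.65 kJ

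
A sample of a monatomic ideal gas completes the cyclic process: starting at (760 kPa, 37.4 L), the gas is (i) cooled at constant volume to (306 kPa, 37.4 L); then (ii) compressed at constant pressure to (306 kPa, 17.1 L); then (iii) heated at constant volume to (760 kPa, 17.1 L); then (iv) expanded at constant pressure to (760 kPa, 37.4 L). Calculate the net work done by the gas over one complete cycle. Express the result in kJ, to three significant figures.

Constant-volume legs do no work.
W(ii) = (306)(17.1 − 37.4) = -6212 J; W(iv) = (760)(37.4 − 17.1) = 15428 J.
W_net = -6212 + 15428 = 9216 J (the clockwise enclosed area).

W_net ≈ 9.22 kJ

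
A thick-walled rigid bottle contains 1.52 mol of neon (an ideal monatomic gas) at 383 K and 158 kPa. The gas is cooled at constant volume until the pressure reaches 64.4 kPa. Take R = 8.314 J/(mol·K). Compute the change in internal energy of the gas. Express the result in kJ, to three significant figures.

ΔU ≈ -4.30 kJ

Constant volume ⇒ W = 0, so Q = ΔU = nCᵥΔT with Cᵥ = 3R/2 = 12.47 J/(mol·K).
At constant V, T₂/T₁ = P₂/P₁ ⇒ ΔT = T₁(P₂/P₁ − 1) = 383·(64.4/158 − 1) = -226.9 K.
ΔU = (1.52)(12.47)(-226.9) = -4301 J.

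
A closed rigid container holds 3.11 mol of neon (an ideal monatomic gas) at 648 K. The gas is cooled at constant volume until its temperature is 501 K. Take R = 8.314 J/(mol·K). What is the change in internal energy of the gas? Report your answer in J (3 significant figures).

ΔU ≈ -5700 J

Constant volume ⇒ W = 0, so Q = ΔU = nCᵥΔT with Cᵥ = 3R/2 = 12.47 J/(mol·K).
ΔU = (3.11)(12.47)(501 − 648) = -5701 J.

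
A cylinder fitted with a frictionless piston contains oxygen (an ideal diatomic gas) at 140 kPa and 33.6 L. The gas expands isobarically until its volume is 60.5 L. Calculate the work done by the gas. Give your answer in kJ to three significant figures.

Isobaric: W = P ΔV.
W = (140 kPa)(60.5 − 33.6 L) = (140)(26.9) = 3766 J.

W ≈ 3.77 kJ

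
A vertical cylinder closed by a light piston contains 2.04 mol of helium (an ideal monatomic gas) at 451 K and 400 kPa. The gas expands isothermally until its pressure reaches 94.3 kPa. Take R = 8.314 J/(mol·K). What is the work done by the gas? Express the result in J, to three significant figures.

W ≈ 11100 J

Isothermal process: W = nRT ln(V₂/V₁) = nRT ln(P₁/P₂).
W = (2.04)(8.314)(451) × ln(400/94.3)
  = 7649 × ln(4.242) = 7649 × 1.445
W_by_gas = 11053 J.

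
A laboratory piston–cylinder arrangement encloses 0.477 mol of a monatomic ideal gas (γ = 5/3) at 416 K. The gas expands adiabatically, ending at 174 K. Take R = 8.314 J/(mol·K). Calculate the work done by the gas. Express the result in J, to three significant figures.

W ≈ 1440 J

Adiabatic ⇒ Q = 0, so W_by = −ΔU = nCᵥ(T₁ − T₂).
Cᵥ = 3R/2 = 12.47 J/(mol·K).
W = (0.477)(12.47)(416 − 174) = 1440 J.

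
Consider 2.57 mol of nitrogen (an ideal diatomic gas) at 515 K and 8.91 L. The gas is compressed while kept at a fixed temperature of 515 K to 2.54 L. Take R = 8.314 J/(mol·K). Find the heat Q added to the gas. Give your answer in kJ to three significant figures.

Q ≈ -13.8 kJ

Isothermal ⇒ ΔU = 0, so Q = W = nRT ln(V₂/V₁).
Q = (2.57)(8.314)(515) ln(2.54/8.91) = 11004 × -1.255 = -13810 J.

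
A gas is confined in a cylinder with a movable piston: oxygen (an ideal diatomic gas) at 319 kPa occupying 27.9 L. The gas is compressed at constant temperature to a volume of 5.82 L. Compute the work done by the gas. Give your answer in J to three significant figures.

Isothermal: W = nRT ln(V₂/V₁) = P₁V₁ ln(V₂/V₁).
P₁V₁ = (319 kPa)(27.9 L) = 8900 J.
W = 8900 × ln(5.82/27.9) = 8900 × -1.567
W_by_gas = -13949 J.

W ≈ -13900 J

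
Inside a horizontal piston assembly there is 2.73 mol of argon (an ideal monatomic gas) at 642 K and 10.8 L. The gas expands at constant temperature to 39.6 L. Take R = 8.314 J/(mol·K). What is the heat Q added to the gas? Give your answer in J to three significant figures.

Q ≈ 18900 J

Isothermal ⇒ ΔU = 0, so Q = W = nRT ln(V₂/V₁).
Q = (2.73)(8.314)(642) ln(39.6/10.8) = 14572 × 1.299 = 18933 J.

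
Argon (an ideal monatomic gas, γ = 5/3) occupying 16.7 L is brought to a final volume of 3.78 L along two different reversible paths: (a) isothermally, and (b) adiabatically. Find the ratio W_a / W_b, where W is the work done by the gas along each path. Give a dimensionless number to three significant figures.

Path (a) isothermal: W = P₁V₁ ln(V₂/V₁) → W_a/(P₁V₁) = -1.486.
Path (b) adiabatic: W = P₁V₁(1 − (V₁/V₂)^(γ−1))/(γ−1) → W_b/(P₁V₁) = -2.539.
W_a / W_b = -1.486 / -2.539 = 0.5852.

W_a / W_b ≈ 0.585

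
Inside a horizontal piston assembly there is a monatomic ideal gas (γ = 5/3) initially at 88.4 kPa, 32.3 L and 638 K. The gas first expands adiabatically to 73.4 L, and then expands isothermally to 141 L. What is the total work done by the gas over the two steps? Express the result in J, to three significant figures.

Step 1 (adiabatic): W = (P₁V₁ − P₂V₂)/(γ−1) = (2855 − 1652)/0.667 = 1805 J.
After step 1: P = 22.51 kPa, V = 73.4 L, T = 369.1 K.
Step 2 (isothermal): W = P₁V₁ ln(V₂/V₁) = (1652) ln(141/73.4) = 1078 J.
W_total = 1805 + 1078 = 2884 J.

W_total ≈ 2880 J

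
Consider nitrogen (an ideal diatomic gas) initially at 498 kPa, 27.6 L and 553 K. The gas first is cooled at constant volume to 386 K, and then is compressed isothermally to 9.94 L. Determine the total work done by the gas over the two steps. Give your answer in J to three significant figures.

W_total ≈ -9800 J

Step 1 (isochoric): W = 0 (constant volume).
After step 1: P = 347.6 kPa (V unchanged).
Step 2 (isothermal): W = P₁V₁ ln(V₂/V₁) = (9594) ln(9.94/27.6) = -9798 J.
W_total = 0 − 9798 = -9798 J.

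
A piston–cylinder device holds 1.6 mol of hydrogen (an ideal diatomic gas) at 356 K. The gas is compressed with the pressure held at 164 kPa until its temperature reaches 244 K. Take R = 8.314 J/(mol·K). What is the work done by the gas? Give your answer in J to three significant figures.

W ≈ -1490 J

Isobaric: W = P ΔV = nR ΔT.
W = (1.6)(8.314)(244 − 356) = -1490 J.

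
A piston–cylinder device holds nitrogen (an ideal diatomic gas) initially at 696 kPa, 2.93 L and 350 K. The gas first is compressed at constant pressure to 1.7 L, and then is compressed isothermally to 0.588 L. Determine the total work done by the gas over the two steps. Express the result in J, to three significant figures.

Step 1 (isobaric): W = PΔV = (696 kPa)(1.7 − 2.93 L) = -856.1 J.
After step 1: P = 696 kPa, V = 1.7 L, T = 203.1 K.
Step 2 (isothermal): W = P₁V₁ ln(V₂/V₁) = (1183) ln(0.588/1.7) = -1256 J.
W_total = -856.1 − 1256 = -2112 J.

W_total ≈ -2110 J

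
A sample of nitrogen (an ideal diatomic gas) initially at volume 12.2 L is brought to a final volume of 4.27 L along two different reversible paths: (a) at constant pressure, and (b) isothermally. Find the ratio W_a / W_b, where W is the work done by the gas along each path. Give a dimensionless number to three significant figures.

Path (a) isobaric: W = P₁(V₂ − V₁) → W_a/(P₁V₁) = -0.65.
Path (b) isothermal: W = P₁V₁ ln(V₂/V₁) → W_b/(P₁V₁) = -1.05.
W_a / W_b = -0.65 / -1.05 = 0.6192.

W_a / W_b ≈ 0.619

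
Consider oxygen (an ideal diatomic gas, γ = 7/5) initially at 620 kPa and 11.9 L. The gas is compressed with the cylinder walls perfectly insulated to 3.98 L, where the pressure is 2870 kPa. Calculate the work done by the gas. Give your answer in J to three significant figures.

W ≈ -10100 J

Adiabatic: W = (P₁V₁ − P₂V₂)/(γ − 1) with γ = 7/5.
P₁V₁ = 7378 J, P₂V₂ = 11423 J.
W = (7378 − 11423) / 0.4 = -10112 J.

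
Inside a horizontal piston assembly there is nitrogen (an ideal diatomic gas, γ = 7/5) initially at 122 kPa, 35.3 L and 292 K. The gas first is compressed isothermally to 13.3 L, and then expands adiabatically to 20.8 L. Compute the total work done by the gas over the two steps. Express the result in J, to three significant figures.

Step 1 (isothermal): W = P₁V₁ ln(V₂/V₁) = (4307) ln(13.3/35.3) = -4204 J.
After step 1: P = 323.8 kPa, V = 13.3 L, T = 292 K.
Step 2 (adiabatic): W = (P₁V₁ − P₂V₂)/(γ−1) = (4307 − 3601)/0.4 = 1763 J.
W_total = -4204 + 1763 = -2440 J.

W_total ≈ -2440 J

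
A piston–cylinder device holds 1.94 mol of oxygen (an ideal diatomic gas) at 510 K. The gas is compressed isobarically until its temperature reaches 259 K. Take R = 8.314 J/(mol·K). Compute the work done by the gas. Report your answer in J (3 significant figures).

W ≈ -4050 J

Isobaric: W = P ΔV = nR ΔT.
W = (1.94)(8.314)(259 − 510) = -4048 J.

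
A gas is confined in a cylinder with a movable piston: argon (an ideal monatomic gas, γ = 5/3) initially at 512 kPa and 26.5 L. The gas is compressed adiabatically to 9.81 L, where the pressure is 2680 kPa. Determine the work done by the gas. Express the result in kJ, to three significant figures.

W ≈ -19.1 kJ

Adiabatic: W = (P₁V₁ − P₂V₂)/(γ − 1) with γ = 5/3.
P₁V₁ = 13568 J, P₂V₂ = 26291 J.
W = (13568 − 26291) / 0.6667 = -19084 J.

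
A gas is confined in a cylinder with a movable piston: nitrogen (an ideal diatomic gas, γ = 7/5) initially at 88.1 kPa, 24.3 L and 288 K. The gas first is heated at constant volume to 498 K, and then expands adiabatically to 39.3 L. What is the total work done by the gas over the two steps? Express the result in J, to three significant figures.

W_total ≈ 1620 J

Step 1 (isochoric): W = 0 (constant volume).
After step 1: P = 152.3 kPa (V unchanged).
Step 2 (adiabatic): W = (P₁V₁ − P₂V₂)/(γ−1) = (3702 − 3054)/0.4 = 1619 J.
W_total = 0 + 1619 = 1619 J.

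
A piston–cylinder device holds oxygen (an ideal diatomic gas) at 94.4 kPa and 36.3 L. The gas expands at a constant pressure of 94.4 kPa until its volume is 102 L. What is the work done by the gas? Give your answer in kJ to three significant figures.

W ≈ 6.20 kJ

Isobaric: W = P ΔV.
W = (94.4 kPa)(102 − 36.3 L) = (94.4)(65.7) = 6202 J.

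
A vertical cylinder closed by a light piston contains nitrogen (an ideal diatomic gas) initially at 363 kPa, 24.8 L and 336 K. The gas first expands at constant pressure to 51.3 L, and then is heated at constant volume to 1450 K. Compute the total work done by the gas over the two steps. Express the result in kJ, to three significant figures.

Step 1 (isobaric): W = PΔV = (363 kPa)(51.3 − 24.8 L) = 9619 J.
Step 2 (isochoric): W = 0 (constant volume).
W_total = 9619 + 0 = 9619 J.

W_total ≈ 9.62 kJ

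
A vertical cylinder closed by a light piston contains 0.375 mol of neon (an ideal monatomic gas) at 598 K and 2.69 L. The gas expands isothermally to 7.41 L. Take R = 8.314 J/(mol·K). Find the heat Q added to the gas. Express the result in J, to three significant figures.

Isothermal ⇒ ΔU = 0, so Q = W = nRT ln(V₂/V₁).
Q = (0.375)(8.314)(598) ln(7.41/2.69) = 1864 × 1.013 = 1889 J.

Q ≈ 1890 J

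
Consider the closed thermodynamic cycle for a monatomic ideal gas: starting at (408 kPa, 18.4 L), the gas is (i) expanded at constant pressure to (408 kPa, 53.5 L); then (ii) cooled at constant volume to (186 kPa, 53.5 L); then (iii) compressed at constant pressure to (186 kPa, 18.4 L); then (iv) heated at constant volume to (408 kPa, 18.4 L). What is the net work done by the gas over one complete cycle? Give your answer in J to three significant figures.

Constant-volume legs do no work.
W(i) = (408)(53.5 − 18.4) = 14321 J; W(iii) = (186)(18.4 − 53.5) = -6529 J.
W_net = 14321 − 6529 = 7792 J (the clockwise enclosed area).

W_net ≈ 7790 J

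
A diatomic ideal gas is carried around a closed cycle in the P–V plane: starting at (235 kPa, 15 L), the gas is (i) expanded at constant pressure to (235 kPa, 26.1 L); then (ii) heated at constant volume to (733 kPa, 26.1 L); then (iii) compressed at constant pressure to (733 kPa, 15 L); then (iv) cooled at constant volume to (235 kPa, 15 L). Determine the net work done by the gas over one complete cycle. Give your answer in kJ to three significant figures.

W_net ≈ -5.53 kJ

Constant-volume legs do no work.
W(i) = (235)(26.1 − 15) = 2609 J; W(iii) = (733)(15 − 26.1) = -8136 J.
W_net = 2609 − 8136 = -5528 J (the counter-clockwise enclosed area).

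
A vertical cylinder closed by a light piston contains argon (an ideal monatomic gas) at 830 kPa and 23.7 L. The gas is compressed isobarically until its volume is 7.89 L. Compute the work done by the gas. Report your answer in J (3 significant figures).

Isobaric: W = P ΔV.
W = (830 kPa)(7.89 − 23.7 L) = (830)(-15.81) = -13122 J.

W ≈ -13100 J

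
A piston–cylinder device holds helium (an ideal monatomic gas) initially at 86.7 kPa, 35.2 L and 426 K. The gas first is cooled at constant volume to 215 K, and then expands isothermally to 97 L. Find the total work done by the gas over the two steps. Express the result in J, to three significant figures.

W_total ≈ 1560 J

Step 1 (isochoric): W = 0 (constant volume).
After step 1: P = 43.76 kPa (V unchanged).
Step 2 (isothermal): W = P₁V₁ ln(V₂/V₁) = (1540) ln(97/35.2) = 1561 J.
W_total = 0 + 1561 = 1561 J.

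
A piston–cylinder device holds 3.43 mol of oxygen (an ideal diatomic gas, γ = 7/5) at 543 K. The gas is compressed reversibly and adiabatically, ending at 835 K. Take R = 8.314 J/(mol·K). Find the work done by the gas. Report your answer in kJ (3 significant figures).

W ≈ -20.8 kJ

Adiabatic ⇒ Q = 0, so W_by = −ΔU = nCᵥ(T₁ − T₂).
Cᵥ = 5R/2 = 20.79 J/(mol·K).
W = (3.43)(20.79)(543 − 835) = -20817 J.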